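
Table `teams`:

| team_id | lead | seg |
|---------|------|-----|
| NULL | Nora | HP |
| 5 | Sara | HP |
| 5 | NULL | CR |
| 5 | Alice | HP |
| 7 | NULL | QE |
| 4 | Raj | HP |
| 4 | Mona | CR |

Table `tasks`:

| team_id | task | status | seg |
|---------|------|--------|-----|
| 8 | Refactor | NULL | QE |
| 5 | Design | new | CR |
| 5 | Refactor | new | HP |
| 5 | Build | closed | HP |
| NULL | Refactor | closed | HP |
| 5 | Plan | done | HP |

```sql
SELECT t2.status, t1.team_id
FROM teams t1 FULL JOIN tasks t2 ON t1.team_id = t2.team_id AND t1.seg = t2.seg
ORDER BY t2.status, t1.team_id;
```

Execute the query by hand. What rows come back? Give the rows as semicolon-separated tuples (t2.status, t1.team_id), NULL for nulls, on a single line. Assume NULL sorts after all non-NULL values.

(closed, 5); (closed, 5); (closed, NULL); (done, 5); (done, 5); (new, 5); (new, 5); (new, 5); (NULL, 4); (NULL, 4); (NULL, 7); (NULL, NULL); (NULL, NULL)

FULL OUTER JOIN keeps every row from both sides; unmatched rows get NULL for the other side's columns.
Matching on t1.team_id = t2.team_id AND t1.seg = t2.seg. A NULL in a compared column never satisfies the condition.
- t1 row (team_id=NULL, seg=HP): no match → kept, t2 columns NULL.
- t1 row (team_id=5, seg=HP): matches 3 t2 row(s) → 3 output row(s).
- t1 row (team_id=5, seg=CR): matches 1 t2 row(s) → 1 output row(s).
- t1 row (team_id=5, seg=HP): matches 3 t2 row(s) → 3 output row(s).
- t1 row (team_id=7, seg=QE): no match → kept, t2 columns NULL.
- t1 row (team_id=4, seg=HP): no match → kept, t2 columns NULL.
- t1 row (team_id=4, seg=CR): no match → kept, t2 columns NULL.
- 2 t2 row(s) had no t1 match → kept, t1 columns NULL.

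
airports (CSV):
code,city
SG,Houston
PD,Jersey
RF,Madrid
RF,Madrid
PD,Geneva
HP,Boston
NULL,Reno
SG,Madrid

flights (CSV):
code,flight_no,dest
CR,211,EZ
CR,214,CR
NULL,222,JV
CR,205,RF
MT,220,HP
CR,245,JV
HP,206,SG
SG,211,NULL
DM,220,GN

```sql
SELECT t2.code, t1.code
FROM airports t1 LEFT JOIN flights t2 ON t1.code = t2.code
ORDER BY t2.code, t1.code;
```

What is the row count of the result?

8

LEFT JOIN keeps every row from `airports`; unmatched rows get NULL for `flights`'s columns.
Matching on t1.code = t2.code. A NULL in a compared column never satisfies the condition.
Matched pairs: 3; unmatched t1 rows kept: 5.
Total: 3 matched + 5 padded = 8 rows.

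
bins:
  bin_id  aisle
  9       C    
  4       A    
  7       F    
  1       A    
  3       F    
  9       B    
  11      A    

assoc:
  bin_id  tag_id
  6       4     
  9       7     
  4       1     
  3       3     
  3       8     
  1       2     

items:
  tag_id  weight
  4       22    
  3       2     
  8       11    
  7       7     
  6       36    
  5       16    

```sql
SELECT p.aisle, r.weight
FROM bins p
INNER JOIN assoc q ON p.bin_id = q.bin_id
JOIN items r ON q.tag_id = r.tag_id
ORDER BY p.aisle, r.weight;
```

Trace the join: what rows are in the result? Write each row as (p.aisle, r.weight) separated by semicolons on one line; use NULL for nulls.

(B, 7); (C, 7); (F, 2); (F, 11)

Step 1 — p INNER JOIN q on bin_id → 6 row(s).
Then INNER JOIN `items r` on tag_id: keep only rows whose q.tag_id appears in r.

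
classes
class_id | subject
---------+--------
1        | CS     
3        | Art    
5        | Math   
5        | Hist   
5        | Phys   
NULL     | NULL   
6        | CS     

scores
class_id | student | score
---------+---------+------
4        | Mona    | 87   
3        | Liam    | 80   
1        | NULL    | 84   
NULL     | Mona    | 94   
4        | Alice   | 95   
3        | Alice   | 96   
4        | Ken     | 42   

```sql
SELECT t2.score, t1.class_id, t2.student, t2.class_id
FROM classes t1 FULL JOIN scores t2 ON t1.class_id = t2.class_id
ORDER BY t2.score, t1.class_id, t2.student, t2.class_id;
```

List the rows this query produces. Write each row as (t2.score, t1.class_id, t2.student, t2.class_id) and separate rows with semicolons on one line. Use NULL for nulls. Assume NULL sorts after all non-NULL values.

(42, NULL, Ken, 4); (80, 3, Liam, 3); (84, 1, NULL, 1); (87, NULL, Mona, 4); (94, NULL, Mona, NULL); (95, NULL, Alice, 4); (96, 3, Alice, 3); (NULL, 5, NULL, NULL); (NULL, 5, NULL, NULL); (NULL, 5, NULL, NULL); (NULL, 6, NULL, NULL); (NULL, NULL, NULL, NULL)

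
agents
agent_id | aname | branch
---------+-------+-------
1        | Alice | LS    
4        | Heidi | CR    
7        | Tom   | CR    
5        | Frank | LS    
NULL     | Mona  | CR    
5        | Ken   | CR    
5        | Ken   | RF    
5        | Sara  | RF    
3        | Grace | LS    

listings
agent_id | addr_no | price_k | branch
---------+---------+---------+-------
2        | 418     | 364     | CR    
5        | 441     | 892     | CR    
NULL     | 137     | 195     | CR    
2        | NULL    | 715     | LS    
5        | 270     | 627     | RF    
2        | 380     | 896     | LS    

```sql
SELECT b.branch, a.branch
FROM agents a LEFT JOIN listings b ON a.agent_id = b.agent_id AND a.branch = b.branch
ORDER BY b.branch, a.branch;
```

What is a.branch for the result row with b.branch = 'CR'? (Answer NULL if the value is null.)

CR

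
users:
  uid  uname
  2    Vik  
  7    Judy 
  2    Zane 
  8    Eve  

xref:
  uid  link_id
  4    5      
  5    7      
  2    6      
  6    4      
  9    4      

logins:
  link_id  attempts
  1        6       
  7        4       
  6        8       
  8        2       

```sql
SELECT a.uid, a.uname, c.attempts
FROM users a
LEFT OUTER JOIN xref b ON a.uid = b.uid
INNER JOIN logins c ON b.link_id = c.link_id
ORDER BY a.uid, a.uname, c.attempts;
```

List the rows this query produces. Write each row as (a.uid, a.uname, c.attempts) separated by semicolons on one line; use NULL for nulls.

(2, Vik, 8); (2, Zane, 8)

Evaluate left to right. First `users a LEFT JOIN xref b` on uid: 4 row(s).
Then INNER JOIN `logins c` on link_id: keep only rows whose b.link_id appears in c.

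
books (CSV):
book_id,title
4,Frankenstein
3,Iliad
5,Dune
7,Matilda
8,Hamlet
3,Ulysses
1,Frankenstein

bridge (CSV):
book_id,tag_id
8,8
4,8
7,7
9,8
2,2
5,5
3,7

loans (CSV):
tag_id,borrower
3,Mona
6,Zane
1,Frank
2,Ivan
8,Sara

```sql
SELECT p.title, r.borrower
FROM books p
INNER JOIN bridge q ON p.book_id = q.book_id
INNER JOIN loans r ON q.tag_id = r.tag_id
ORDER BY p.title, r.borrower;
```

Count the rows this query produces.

Joins associate left-to-right: books INNER JOIN bridge on book_id gives 6 intermediate row(s).
Then INNER JOIN `loans r` on tag_id: keep only rows whose q.tag_id appears in r.
Result: 2 row(s).

2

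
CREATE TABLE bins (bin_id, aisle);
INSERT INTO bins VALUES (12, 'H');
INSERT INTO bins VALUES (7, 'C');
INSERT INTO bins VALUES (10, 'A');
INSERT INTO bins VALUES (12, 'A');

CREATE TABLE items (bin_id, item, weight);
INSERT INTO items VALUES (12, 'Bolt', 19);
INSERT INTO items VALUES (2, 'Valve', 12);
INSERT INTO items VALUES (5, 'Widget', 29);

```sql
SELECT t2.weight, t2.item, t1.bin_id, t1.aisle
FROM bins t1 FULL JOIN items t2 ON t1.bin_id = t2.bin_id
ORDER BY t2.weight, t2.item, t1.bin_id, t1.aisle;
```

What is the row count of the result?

FULL OUTER JOIN keeps every row from both sides; unmatched rows get NULL for the other side's columns.
Matching on t1.bin_id = t2.bin_id.
Matched pairs: 2; unmatched t1 rows kept: 2; unmatched t2 rows kept: 2.
Total: 2 matched + 4 padded = 6 rows.

6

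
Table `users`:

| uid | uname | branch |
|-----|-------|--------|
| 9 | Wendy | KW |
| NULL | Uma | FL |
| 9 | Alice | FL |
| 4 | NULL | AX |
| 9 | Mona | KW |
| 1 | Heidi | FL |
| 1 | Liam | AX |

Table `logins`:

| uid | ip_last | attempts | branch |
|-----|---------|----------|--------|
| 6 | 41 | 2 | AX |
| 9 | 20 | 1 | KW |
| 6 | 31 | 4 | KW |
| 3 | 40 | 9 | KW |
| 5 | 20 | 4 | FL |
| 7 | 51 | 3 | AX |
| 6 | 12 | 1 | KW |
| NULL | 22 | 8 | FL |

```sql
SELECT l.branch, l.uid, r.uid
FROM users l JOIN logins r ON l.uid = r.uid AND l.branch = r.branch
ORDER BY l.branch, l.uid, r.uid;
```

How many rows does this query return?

INNER JOIN keeps only pairs where the ON condition holds.
Matching on l.uid = r.uid AND l.branch = r.branch. A NULL in a compared column never satisfies the condition.
- uid=9, branch=KW: 1 matching r row(s), so 1 row(s) emitted.
- uid=NULL, branch=FL: no matching r row, dropped.
- uid=9, branch=FL: no matching r row, dropped.
- uid=4, branch=AX: no matching r row, dropped.
- uid=9, branch=KW: 1 matching r row(s), so 1 row(s) emitted.
- uid=1, branch=FL: no matching r row, dropped.
- uid=1, branch=AX: no matching r row, dropped.
Total: 2 rows.

2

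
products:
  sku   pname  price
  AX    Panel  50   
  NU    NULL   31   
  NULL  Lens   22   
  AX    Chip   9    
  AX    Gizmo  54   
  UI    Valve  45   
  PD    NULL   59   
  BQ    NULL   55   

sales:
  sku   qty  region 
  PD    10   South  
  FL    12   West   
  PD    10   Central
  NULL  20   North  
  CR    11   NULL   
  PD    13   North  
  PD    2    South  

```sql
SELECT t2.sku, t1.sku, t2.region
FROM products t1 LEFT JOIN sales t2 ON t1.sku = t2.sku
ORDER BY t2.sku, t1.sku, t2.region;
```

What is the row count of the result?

LEFT JOIN keeps every row from `products`; unmatched rows get NULL for `sales`'s columns.
Matching on t1.sku = t2.sku. A NULL in a compared column never satisfies the condition.
- t1 row (sku=AX): no match → kept, t2 columns NULL.
- t1 row (sku=NU): no match → kept, t2 columns NULL.
- t1 row (sku=NULL): no match → kept, t2 columns NULL.
- t1 row (sku=AX): no match → kept, t2 columns NULL.
- t1 row (sku=AX): no match → kept, t2 columns NULL.
- t1 row (sku=UI): no match → kept, t2 columns NULL.
- t1 row (sku=PD): matches 4 t2 row(s) → 4 output row(s).
- t1 row (sku=BQ): no match → kept, t2 columns NULL.
Total: 4 matched + 7 padded = 11 rows.

11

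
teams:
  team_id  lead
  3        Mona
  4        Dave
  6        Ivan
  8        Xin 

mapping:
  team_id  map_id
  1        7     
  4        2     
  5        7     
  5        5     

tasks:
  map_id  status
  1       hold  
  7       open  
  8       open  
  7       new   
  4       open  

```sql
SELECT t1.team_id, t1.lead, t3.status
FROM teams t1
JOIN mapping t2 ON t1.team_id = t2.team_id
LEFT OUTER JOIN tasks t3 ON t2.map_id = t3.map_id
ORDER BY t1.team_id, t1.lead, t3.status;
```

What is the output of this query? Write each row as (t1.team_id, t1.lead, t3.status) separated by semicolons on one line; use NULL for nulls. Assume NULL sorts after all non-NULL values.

Step 1 — t1 INNER JOIN t2 on team_id → 1 row(s).
Then LEFT JOIN `tasks t3` on map_id: each of those 1 rows is kept; rows whose t2.map_id has no match in t3 get NULL for t3's columns.

(4, Dave, NULL)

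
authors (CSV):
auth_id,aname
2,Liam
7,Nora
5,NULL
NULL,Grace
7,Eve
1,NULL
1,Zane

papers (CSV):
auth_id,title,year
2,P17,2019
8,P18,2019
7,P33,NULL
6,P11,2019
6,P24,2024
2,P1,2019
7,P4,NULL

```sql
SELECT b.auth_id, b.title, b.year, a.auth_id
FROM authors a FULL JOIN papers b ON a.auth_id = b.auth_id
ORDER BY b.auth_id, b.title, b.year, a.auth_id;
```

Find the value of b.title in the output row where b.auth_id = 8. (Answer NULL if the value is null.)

P18

FULL OUTER JOIN keeps every row from both sides; unmatched rows get NULL for the other side's columns.
Matching on a.auth_id = b.auth_id. A NULL in a compared column never satisfies the condition.
Matched pairs: 6; unmatched a rows kept: 4; unmatched b rows kept: 3.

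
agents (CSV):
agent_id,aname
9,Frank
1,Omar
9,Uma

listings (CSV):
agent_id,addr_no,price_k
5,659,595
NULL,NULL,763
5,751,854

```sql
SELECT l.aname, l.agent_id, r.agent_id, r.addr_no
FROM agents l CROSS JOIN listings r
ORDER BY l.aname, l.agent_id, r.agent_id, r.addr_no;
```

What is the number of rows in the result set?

CROSS JOIN pairs every row of `agents` with every row of `listings`: 3 × 3 = 9 rows.

9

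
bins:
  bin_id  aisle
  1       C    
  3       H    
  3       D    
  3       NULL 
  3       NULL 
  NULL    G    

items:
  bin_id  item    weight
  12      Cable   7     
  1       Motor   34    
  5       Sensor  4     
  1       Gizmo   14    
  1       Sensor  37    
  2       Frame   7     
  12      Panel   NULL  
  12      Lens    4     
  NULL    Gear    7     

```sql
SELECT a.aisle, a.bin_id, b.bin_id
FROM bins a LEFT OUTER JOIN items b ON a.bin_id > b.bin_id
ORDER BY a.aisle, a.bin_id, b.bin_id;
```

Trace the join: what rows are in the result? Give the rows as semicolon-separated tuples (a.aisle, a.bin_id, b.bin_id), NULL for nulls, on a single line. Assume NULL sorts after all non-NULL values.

LEFT JOIN keeps every row from `bins`; unmatched rows get NULL for `items`'s columns.
Matching on a.bin_id > b.bin_id. A NULL in a compared column never satisfies the condition.
Matched pairs: 16; unmatched a rows kept: 2.

(C, 1, NULL); (D, 3, 1); (D, 3, 1); (D, 3, 1); (D, 3, 2); (G, NULL, NULL); (H, 3, 1); (H, 3, 1); (H, 3, 1); (H, 3, 2); (NULL, 3, 1); (NULL, 3, 1); (NULL, 3, 1); (NULL, 3, 1); (NULL, 3, 1); (NULL, 3, 1); (NULL, 3, 2); (NULL, 3, 2)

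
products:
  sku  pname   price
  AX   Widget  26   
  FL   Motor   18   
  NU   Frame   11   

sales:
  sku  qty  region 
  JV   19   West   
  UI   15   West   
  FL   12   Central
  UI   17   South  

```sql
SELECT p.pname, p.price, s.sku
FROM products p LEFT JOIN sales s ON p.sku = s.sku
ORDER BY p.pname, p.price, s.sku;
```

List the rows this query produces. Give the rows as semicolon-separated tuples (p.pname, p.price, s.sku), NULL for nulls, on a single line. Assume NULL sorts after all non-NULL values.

LEFT JOIN keeps every row from `products`; unmatched rows get NULL for `sales`'s columns.
Matching on p.sku = s.sku.
Matched pairs: 1; unmatched p rows kept: 2.

(Frame, 11, NULL); (Motor, 18, FL); (Widget, 26, NULL)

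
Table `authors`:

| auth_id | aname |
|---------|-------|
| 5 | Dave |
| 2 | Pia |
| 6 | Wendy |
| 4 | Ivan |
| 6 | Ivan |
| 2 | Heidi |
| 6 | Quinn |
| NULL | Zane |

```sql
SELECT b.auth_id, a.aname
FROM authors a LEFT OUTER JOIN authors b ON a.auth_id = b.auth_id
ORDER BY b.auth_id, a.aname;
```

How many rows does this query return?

16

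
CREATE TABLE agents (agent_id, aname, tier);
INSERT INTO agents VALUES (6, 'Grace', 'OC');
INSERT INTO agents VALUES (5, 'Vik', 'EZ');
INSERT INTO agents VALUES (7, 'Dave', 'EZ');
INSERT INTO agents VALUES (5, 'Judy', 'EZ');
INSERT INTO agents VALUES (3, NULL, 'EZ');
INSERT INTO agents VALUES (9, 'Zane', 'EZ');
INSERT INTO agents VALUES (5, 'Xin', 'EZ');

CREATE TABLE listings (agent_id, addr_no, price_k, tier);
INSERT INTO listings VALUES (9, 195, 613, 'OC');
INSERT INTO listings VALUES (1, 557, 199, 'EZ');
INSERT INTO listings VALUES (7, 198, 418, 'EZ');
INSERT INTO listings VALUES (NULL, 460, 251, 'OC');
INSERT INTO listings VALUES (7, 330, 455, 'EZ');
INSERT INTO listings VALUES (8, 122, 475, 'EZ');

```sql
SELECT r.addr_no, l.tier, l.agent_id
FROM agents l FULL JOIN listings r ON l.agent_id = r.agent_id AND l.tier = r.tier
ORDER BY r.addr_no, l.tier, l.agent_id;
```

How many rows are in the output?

FULL OUTER JOIN keeps every row from both sides; unmatched rows get NULL for the other side's columns.
Matching on l.agent_id = r.agent_id AND l.tier = r.tier. A NULL in a compared column never satisfies the condition.
- agent_id=6, tier=OC: no r row matches, row kept with r columns NULL.
- agent_id=5, tier=EZ: no r row matches, row kept with r columns NULL.
- agent_id=7, tier=EZ: 2 matching r row(s), so 2 row(s) emitted.
- agent_id=5, tier=EZ: no r row matches, row kept with r columns NULL.
- agent_id=3, tier=EZ: no r row matches, row kept with r columns NULL.
- agent_id=9, tier=EZ: no r row matches, row kept with r columns NULL.
- agent_id=5, tier=EZ: no r row matches, row kept with r columns NULL.
- 4 r row(s) had no l match → kept, l columns NULL.
Total: 2 matched + 10 padded = 12 rows.

12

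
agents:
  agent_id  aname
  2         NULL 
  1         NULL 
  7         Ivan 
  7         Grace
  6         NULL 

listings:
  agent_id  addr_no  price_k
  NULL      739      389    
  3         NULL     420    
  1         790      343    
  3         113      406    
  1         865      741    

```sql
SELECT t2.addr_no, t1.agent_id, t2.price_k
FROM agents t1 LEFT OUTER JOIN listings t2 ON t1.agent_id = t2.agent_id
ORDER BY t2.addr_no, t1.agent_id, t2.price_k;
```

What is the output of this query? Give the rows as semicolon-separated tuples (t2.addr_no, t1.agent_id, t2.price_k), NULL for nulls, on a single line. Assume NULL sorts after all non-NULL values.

LEFT JOIN keeps every row from `agents`; unmatched rows get NULL for `listings`'s columns.
Matching on t1.agent_id = t2.agent_id. A NULL in a compared column never satisfies the condition.
- t1 row (agent_id=2): no match → kept, t2 columns NULL.
- t1 row (agent_id=1): matches 2 t2 row(s) → 2 output row(s).
- t1 row (agent_id=7): no match → kept, t2 columns NULL.
- t1 row (agent_id=7): no match → kept, t2 columns NULL.
- t1 row (agent_id=6): no match → kept, t2 columns NULL.
After projecting and ordering:
t2.addr_no | t1.agent_id | t2.price_k
790 | 1 | 343
865 | 1 | 741
NULL | 2 | NULL
NULL | 6 | NULL
NULL | 7 | NULL
NULL | 7 | NULL

(790, 1, 343); (865, 1, 741); (NULL, 2, NULL); (NULL, 6, NULL); (NULL, 7, NULL); (NULL, 7, NULL)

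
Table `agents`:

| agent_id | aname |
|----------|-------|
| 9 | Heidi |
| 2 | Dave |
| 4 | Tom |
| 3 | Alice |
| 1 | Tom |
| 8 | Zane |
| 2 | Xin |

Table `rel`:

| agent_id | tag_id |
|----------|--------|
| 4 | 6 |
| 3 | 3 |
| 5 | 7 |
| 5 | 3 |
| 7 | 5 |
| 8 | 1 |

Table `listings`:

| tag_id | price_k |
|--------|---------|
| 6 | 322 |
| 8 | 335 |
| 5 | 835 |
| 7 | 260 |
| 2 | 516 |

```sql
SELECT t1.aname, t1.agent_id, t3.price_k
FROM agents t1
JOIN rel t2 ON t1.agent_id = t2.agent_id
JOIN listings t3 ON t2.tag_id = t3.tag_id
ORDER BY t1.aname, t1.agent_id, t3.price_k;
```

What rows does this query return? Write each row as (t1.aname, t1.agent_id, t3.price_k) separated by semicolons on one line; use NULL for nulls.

(Tom, 4, 322)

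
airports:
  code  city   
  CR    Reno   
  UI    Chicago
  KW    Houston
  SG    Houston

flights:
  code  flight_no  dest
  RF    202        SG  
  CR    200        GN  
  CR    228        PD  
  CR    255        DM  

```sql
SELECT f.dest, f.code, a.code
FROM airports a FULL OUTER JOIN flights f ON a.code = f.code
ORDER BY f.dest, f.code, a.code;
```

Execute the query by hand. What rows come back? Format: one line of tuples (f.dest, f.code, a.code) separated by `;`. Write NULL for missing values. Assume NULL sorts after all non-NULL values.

(DM, CR, CR); (GN, CR, CR); (PD, CR, CR); (SG, RF, NULL); (NULL, NULL, KW); (NULL, NULL, SG); (NULL, NULL, UI)

FULL OUTER JOIN keeps every row from both sides; unmatched rows get NULL for the other side's columns.
Matching on a.code = f.code.
- a (code=CR) pairs with 3 row(s) of f.
- a (code=UI) has no partner → padded with NULL.
- a (code=KW) has no partner → padded with NULL.
- a (code=SG) has no partner → padded with NULL.
- 1 f row(s) had no a match → kept, a columns NULL.
After projecting and ordering:
f.dest | f.code | a.code
DM | CR | CR
GN | CR | CR
PD | CR | CR
SG | RF | NULL
NULL | NULL | KW
NULL | NULL | SG
NULL | NULL | UI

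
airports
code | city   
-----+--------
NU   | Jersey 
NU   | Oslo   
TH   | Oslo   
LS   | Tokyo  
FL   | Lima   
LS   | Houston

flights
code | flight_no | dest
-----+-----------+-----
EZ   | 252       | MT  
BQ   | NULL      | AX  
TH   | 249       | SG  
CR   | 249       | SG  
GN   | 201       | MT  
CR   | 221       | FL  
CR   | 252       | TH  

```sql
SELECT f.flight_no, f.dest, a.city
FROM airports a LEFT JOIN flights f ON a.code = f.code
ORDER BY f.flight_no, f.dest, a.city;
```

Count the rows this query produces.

LEFT JOIN keeps every row from `airports`; unmatched rows get NULL for `flights`'s columns.
Matching on a.code = f.code.
- a (code=NU) has no partner → padded with NULL.
- a (code=NU) has no partner → padded with NULL.
- a (code=TH) pairs with 1 row(s) of f.
- a (code=LS) has no partner → padded with NULL.
- a (code=FL) has no partner → padded with NULL.
- a (code=LS) has no partner → padded with NULL.
Total: 1 matched + 5 padded = 6 rows.

6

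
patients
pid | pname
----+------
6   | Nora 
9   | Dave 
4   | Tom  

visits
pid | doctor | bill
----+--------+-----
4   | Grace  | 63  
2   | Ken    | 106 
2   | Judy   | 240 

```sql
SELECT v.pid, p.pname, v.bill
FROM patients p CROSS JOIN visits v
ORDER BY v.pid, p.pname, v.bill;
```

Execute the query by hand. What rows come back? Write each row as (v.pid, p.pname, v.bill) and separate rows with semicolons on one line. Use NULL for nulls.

CROSS JOIN pairs every row of `patients` with every row of `visits`: 3 × 3 = 9 rows.
After projecting and ordering:
v.pid | p.pname | v.bill
2 | Dave | 106
2 | Dave | 240
2 | Nora | 106
2 | Nora | 240
2 | Tom | 106
2 | Tom | 240
4 | Dave | 63
4 | Nora | 63
4 | Tom | 63

(2, Dave, 106); (2, Dave, 240); (2, Nora, 106); (2, Nora, 240); (2, Tom, 106); (2, Tom, 240); (4, Dave, 63); (4, Nora, 63); (4, Tom, 63)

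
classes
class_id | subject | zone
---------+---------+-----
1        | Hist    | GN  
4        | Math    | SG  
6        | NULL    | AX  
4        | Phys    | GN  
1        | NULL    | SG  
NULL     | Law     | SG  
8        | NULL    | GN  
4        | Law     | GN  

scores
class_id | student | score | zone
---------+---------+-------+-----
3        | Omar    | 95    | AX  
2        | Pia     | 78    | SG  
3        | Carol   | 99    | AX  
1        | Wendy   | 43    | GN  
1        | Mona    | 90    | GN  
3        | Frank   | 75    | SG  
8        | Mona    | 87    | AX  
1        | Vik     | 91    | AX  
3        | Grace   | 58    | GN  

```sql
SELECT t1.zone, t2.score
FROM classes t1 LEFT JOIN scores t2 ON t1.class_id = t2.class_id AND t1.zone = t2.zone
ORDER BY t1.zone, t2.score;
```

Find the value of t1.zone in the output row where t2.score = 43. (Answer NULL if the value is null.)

LEFT JOIN keeps every row from `classes`; unmatched rows get NULL for `scores`'s columns.
Matching on t1.class_id = t2.class_id AND t1.zone = t2.zone. A NULL in a compared column never satisfies the condition.
- class_id=1, zone=GN: 2 matching t2 row(s), so 2 row(s) emitted.
- class_id=4, zone=SG: no t2 row matches, row kept with t2 columns NULL.
- class_id=6, zone=AX: no t2 row matches, row kept with t2 columns NULL.
- class_id=4, zone=GN: no t2 row matches, row kept with t2 columns NULL.
- class_id=1, zone=SG: no t2 row matches, row kept with t2 columns NULL.
- class_id=NULL, zone=SG: no t2 row matches, row kept with t2 columns NULL.
- class_id=8, zone=GN: no t2 row matches, row kept with t2 columns NULL.
- class_id=4, zone=GN: no t2 row matches, row kept with t2 columns NULL.

GN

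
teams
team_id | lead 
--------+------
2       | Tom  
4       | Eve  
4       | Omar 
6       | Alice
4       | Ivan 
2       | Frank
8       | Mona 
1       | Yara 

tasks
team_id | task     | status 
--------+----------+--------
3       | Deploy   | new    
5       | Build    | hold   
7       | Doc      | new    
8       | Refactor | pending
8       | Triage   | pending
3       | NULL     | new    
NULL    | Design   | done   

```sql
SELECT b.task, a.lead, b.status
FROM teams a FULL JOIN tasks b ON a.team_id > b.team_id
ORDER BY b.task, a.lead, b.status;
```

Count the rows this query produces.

19

FULL OUTER JOIN keeps every row from both sides; unmatched rows get NULL for the other side's columns.
Matching on a.team_id > b.team_id. A NULL in a compared column never satisfies the condition.
- a[0] team_id=2 → no match; kept with NULLs on the b side.
- a[1] team_id=4 → 2 match(es) in b → 2 row(s).
- a[2] team_id=4 → 2 match(es) in b → 2 row(s).
- a[3] team_id=6 → 3 match(es) in b → 3 row(s).
- a[4] team_id=4 → 2 match(es) in b → 2 row(s).
- a[5] team_id=2 → no match; kept with NULLs on the b side.
- a[6] team_id=8 → 4 match(es) in b → 4 row(s).
- a[7] team_id=1 → no match; kept with NULLs on the b side.
- plus 3 unmatched b row(s), each kept with NULL a columns.
Total: 13 matched + 6 padded = 19 rows.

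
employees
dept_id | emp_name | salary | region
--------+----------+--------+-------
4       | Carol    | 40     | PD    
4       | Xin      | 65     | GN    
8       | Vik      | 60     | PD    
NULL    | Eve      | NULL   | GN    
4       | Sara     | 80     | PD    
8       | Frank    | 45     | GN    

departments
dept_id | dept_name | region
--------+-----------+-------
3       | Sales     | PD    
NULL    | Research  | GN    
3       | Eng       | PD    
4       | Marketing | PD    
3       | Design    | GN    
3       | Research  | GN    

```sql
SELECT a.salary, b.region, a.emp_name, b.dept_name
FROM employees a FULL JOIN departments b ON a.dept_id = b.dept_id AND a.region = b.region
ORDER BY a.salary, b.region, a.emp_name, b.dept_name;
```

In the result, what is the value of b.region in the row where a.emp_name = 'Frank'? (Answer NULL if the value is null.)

FULL OUTER JOIN keeps every row from both sides; unmatched rows get NULL for the other side's columns.
Matching on a.dept_id = b.dept_id AND a.region = b.region. A NULL in a compared column never satisfies the condition.
- a (dept_id=4, region=PD) pairs with 1 row(s) of b.
- a (dept_id=4, region=GN) has no partner → padded with NULL.
- a (dept_id=8, region=PD) has no partner → padded with NULL.
- a (dept_id=NULL, region=GN) has no partner → padded with NULL.
- a (dept_id=4, region=PD) pairs with 1 row(s) of b.
- a (dept_id=8, region=GN) has no partner → padded with NULL.
- 5 b row(s) had no a match → kept, a columns NULL.

NULL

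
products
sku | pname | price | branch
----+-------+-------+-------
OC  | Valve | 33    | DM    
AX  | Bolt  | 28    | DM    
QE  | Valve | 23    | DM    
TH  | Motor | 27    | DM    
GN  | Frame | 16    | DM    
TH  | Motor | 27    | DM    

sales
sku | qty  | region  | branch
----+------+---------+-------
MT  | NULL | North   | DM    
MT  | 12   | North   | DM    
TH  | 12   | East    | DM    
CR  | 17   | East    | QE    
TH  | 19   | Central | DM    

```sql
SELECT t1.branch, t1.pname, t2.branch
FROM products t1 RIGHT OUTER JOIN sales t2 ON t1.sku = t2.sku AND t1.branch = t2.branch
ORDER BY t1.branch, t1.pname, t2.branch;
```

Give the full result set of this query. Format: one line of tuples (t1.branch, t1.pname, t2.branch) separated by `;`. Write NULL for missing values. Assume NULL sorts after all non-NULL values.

(DM, Motor, DM); (DM, Motor, DM); (DM, Motor, DM); (DM, Motor, DM); (NULL, NULL, DM); (NULL, NULL, DM); (NULL, NULL, QE)

RIGHT JOIN keeps every row from `sales`; unmatched rows get NULL for `products`'s columns.
Matching on t1.sku = t2.sku AND t1.branch = t2.branch.
- t1 (sku=OC, branch=DM) has no partner in t2.
- t1 (sku=AX, branch=DM) has no partner in t2.
- t1 (sku=QE, branch=DM) has no partner in t2.
- t1 (sku=TH, branch=DM) pairs with 2 row(s) of t2.
- t1 (sku=GN, branch=DM) has no partner in t2.
- t1 (sku=TH, branch=DM) pairs with 2 row(s) of t2.
- plus 3 unmatched t2 row(s), each kept with NULL t1 columns.
After projecting and ordering:
t1.branch | t1.pname | t2.branch
DM | Motor | DM
DM | Motor | DM
DM | Motor | DM
DM | Motor | DM
NULL | NULL | DM
NULL | NULL | DM
NULL | NULL | QE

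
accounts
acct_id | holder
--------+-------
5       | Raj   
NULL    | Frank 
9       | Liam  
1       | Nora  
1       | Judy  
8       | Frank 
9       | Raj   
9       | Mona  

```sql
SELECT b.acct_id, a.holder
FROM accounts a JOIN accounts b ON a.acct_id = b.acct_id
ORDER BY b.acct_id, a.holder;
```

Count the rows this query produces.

15

INNER JOIN keeps only pairs where the ON condition holds.
Matching on a.acct_id = b.acct_id. A NULL in a compared column never satisfies the condition.
- a (acct_id=5) pairs with 1 row(s) of b.
- a (acct_id=NULL) has no partner → excluded.
- a (acct_id=9) pairs with 3 row(s) of b.
- a (acct_id=1) pairs with 2 row(s) of b.
- a (acct_id=1) pairs with 2 row(s) of b.
- a (acct_id=8) pairs with 1 row(s) of b.
- a (acct_id=9) pairs with 3 row(s) of b.
- a (acct_id=9) pairs with 3 row(s) of b.
Total: 15 rows.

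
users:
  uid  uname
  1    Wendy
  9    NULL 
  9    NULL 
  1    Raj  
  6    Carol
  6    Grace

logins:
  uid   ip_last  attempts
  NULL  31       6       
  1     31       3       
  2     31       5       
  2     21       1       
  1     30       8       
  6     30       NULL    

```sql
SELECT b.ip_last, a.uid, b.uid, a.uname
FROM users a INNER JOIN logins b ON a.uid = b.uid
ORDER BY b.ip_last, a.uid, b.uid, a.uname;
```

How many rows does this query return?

INNER JOIN keeps only pairs where the ON condition holds.
Matching on a.uid = b.uid. A NULL in a compared column never satisfies the condition.
- a[0] uid=1 → 2 match(es) in b → 2 row(s).
- a[1] uid=9 → no match; dropped.
- a[2] uid=9 → no match; dropped.
- a[3] uid=1 → 2 match(es) in b → 2 row(s).
- a[4] uid=6 → 1 match(es) in b → 1 row(s).
- a[5] uid=6 → 1 match(es) in b → 1 row(s).
Total: 6 rows.

6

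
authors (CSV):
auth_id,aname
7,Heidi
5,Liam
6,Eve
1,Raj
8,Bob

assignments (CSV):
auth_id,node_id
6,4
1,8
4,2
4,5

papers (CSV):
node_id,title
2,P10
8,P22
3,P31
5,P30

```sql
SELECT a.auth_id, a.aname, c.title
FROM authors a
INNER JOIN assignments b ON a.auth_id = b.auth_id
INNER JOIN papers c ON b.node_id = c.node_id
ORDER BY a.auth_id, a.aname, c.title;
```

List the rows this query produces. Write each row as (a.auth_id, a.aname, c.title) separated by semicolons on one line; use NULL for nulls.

(1, Raj, P22)

Joins associate left-to-right: authors INNER JOIN assignments on auth_id gives 2 intermediate row(s).
Then INNER JOIN `papers c` on node_id: keep only rows whose b.node_id appears in c.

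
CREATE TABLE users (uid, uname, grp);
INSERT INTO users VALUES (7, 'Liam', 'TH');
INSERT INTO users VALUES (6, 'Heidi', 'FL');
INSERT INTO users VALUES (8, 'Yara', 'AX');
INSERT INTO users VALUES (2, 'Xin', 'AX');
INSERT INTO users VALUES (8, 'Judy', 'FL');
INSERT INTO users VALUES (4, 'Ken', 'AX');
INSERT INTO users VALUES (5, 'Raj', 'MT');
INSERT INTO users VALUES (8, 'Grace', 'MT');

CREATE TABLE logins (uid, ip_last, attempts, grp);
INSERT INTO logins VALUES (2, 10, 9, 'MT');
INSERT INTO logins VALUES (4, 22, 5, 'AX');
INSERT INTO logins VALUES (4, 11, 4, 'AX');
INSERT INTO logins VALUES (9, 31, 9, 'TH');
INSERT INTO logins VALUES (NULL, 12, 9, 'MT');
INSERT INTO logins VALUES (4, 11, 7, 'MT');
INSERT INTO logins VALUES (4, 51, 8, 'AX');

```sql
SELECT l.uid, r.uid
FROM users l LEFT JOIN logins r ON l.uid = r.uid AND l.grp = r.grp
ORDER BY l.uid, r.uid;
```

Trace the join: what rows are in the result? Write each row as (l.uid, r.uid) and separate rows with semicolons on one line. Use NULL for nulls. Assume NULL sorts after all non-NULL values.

(2, NULL); (4, 4); (4, 4); (4, 4); (5, NULL); (6, NULL); (7, NULL); (8, NULL); (8, NULL); (8, NULL)

LEFT JOIN keeps every row from `users`; unmatched rows get NULL for `logins`'s columns.
Matching on l.uid = r.uid AND l.grp = r.grp. A NULL in a compared column never satisfies the condition.
Matched pairs: 3; unmatched l rows kept: 7.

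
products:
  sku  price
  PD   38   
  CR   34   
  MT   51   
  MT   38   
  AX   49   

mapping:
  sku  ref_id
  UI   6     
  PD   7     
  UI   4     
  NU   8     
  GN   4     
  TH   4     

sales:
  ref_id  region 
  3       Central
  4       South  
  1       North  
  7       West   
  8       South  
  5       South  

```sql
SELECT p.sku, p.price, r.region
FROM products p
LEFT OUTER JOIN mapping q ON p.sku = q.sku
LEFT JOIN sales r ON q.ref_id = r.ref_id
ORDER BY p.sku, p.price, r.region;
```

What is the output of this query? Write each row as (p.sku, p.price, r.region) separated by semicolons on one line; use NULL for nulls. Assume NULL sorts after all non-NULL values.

Joins associate left-to-right: products LEFT JOIN mapping on sku gives 5 intermediate row(s).
Then LEFT JOIN `sales r` on ref_id: each of those 5 rows is kept; rows whose q.ref_id has no match in r get NULL for r's columns.

(AX, 49, NULL); (CR, 34, NULL); (MT, 38, NULL); (MT, 51, NULL); (PD, 38, West)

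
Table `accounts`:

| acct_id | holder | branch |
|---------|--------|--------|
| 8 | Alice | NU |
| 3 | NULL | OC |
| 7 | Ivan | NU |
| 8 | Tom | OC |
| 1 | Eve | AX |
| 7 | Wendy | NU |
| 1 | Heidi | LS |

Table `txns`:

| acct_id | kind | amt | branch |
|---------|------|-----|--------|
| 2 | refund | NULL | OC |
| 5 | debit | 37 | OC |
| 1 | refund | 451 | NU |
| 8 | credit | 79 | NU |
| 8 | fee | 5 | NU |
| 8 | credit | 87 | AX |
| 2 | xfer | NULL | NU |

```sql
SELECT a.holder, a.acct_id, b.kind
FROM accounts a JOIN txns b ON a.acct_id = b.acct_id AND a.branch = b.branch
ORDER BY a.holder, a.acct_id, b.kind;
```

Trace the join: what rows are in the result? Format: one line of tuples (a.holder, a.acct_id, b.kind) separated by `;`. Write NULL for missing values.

(Alice, 8, credit); (Alice, 8, fee)

INNER JOIN keeps only pairs where the ON condition holds.
Matching on a.acct_id = b.acct_id AND a.branch = b.branch.
- a[0] acct_id=8, branch=NU → 2 match(es) in b → 2 row(s).
- a[1] acct_id=3, branch=OC → no match; dropped.
- a[2] acct_id=7, branch=NU → no match; dropped.
- a[3] acct_id=8, branch=OC → no match; dropped.
- a[4] acct_id=1, branch=AX → no match; dropped.
- a[5] acct_id=7, branch=NU → no match; dropped.
- a[6] acct_id=1, branch=LS → no match; dropped.
After projecting and ordering:
a.holder | a.acct_id | b.kind
Alice | 8 | credit
Alice | 8 | fee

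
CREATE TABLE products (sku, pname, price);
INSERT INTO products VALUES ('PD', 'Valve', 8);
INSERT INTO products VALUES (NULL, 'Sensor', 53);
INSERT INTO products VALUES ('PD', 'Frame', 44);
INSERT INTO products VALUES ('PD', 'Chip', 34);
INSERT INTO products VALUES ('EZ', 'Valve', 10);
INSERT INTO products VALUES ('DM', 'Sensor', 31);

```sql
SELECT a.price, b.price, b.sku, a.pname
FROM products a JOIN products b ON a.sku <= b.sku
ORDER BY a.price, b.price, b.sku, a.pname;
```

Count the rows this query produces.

INNER JOIN keeps only pairs where the ON condition holds.
Matching on a.sku <= b.sku. A NULL in a compared column never satisfies the condition.
- a[0] sku=PD → 3 match(es) in b → 3 row(s).
- a[1] sku=NULL → no match; dropped.
- a[2] sku=PD → 3 match(es) in b → 3 row(s).
- a[3] sku=PD → 3 match(es) in b → 3 row(s).
- a[4] sku=EZ → 4 match(es) in b → 4 row(s).
- a[5] sku=DM → 5 match(es) in b → 5 row(s).
Total: 18 rows.

18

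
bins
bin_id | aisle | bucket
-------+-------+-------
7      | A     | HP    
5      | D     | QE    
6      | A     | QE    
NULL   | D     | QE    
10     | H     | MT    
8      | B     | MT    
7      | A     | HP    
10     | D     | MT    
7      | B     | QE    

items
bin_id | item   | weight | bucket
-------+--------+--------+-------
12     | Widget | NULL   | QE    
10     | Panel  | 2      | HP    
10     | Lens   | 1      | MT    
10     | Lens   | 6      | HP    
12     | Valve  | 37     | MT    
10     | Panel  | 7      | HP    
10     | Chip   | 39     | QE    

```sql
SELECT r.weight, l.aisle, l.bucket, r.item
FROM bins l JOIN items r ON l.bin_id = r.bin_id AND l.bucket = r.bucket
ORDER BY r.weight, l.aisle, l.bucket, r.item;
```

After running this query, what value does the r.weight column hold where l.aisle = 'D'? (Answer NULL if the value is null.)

1

INNER JOIN keeps only pairs where the ON condition holds.
Matching on l.bin_id = r.bin_id AND l.bucket = r.bucket. A NULL in a compared column never satisfies the condition.
- l[0] bin_id=7, bucket=HP → no match; dropped.
- l[1] bin_id=5, bucket=QE → no match; dropped.
- l[2] bin_id=6, bucket=QE → no match; dropped.
- l[3] bin_id=NULL, bucket=QE → no match; dropped.
- l[4] bin_id=10, bucket=MT → 1 match(es) in r → 1 row(s).
- l[5] bin_id=8, bucket=MT → no match; dropped.
- l[6] bin_id=7, bucket=HP → no match; dropped.
- l[7] bin_id=10, bucket=MT → 1 match(es) in r → 1 row(s).
- l[8] bin_id=7, bucket=QE → no match; dropped.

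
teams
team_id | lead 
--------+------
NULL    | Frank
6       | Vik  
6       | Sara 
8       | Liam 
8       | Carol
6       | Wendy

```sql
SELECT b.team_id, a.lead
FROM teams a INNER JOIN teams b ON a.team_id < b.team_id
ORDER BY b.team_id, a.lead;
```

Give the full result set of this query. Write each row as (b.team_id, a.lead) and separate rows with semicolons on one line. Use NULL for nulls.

INNER JOIN keeps only pairs where the ON condition holds.
Matching on a.team_id < b.team_id. A NULL in a compared column never satisfies the condition.
- a[0] team_id=NULL → no match; dropped.
- a[1] team_id=6 → 2 match(es) in b → 2 row(s).
- a[2] team_id=6 → 2 match(es) in b → 2 row(s).
- a[3] team_id=8 → no match; dropped.
- a[4] team_id=8 → no match; dropped.
- a[5] team_id=6 → 2 match(es) in b → 2 row(s).
After projecting and ordering:
b.team_id | a.lead
8 | Sara
8 | Sara
8 | Vik
8 | Vik
8 | Wendy
8 | Wendy

(8, Sara); (8, Sara); (8, Vik); (8, Vik); (8, Wendy); (8, Wendy)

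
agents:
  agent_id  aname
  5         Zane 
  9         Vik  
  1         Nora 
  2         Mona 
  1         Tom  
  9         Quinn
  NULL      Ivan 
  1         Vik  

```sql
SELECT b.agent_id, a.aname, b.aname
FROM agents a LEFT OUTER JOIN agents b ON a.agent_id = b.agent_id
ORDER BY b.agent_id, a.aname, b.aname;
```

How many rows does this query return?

LEFT JOIN keeps every row from `agents a`; unmatched rows get NULL for `agents b`'s columns.
Matching on a.agent_id = b.agent_id. A NULL in a compared column never satisfies the condition.
Matched pairs: 15; unmatched a rows kept: 1.
Total: 15 matched + 1 padded = 16 rows.

16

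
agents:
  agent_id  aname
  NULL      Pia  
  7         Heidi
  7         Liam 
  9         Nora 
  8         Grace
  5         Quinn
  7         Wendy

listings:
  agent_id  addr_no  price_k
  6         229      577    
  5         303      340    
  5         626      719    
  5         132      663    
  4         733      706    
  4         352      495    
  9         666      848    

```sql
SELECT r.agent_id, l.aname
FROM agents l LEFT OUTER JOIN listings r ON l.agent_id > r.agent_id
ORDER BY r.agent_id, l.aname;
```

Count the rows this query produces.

LEFT JOIN keeps every row from `agents`; unmatched rows get NULL for `listings`'s columns.
Matching on l.agent_id > r.agent_id. A NULL in a compared column never satisfies the condition.
Matched pairs: 32; unmatched l rows kept: 1.
Total: 32 matched + 1 padded = 33 rows.

33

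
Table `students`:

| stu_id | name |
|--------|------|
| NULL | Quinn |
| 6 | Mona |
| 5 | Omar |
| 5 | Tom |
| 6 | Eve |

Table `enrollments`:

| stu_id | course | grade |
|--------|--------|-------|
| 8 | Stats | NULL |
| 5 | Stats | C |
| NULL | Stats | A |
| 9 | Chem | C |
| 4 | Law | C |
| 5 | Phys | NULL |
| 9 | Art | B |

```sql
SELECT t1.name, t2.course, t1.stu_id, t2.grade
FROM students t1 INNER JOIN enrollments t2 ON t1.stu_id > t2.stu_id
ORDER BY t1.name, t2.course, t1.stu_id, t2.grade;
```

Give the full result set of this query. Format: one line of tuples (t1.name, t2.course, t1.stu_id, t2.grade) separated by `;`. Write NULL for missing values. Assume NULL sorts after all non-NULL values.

(Eve, Law, 6, C); (Eve, Phys, 6, NULL); (Eve, Stats, 6, C); (Mona, Law, 6, C); (Mona, Phys, 6, NULL); (Mona, Stats, 6, C); (Omar, Law, 5, C); (Tom, Law, 5, C)

INNER JOIN keeps only pairs where the ON condition holds.
Matching on t1.stu_id > t2.stu_id. A NULL in a compared column never satisfies the condition.
- t1 row (stu_id=NULL): no match → dropped.
- t1 row (stu_id=6): matches 3 t2 row(s) → 3 output row(s).
- t1 row (stu_id=5): matches 1 t2 row(s) → 1 output row(s).
- t1 row (stu_id=5): matches 1 t2 row(s) → 1 output row(s).
- t1 row (stu_id=6): matches 3 t2 row(s) → 3 output row(s).
After projecting and ordering:
t1.name | t2.course | t1.stu_id | t2.grade
Eve | Law | 6 | C
Eve | Phys | 6 | NULL
Eve | Stats | 6 | C
Mona | Law | 6 | C
Mona | Phys | 6 | NULL
Mona | Stats | 6 | C
Omar | Law | 5 | C
Tom | Law | 5 | C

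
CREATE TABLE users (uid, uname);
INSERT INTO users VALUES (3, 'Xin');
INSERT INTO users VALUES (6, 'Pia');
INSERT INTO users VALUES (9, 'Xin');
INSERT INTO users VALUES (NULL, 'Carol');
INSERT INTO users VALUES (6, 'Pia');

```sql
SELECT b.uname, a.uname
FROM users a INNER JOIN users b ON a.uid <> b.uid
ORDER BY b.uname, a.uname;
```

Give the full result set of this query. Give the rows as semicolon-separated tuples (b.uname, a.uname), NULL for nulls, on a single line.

INNER JOIN keeps only pairs where the ON condition holds.
Matching on a.uid <> b.uid. A NULL in a compared column never satisfies the condition.
Matched pairs: 10.

(Pia, Xin); (Pia, Xin); (Pia, Xin); (Pia, Xin); (Xin, Pia); (Xin, Pia); (Xin, Pia); (Xin, Pia); (Xin, Xin); (Xin, Xin)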